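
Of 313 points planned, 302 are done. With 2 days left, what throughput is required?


Formula: Required rate = Remaining points / Days left
Remaining = 313 - 302 = 11 points
Required rate = 11 / 2 = 5.5 points/day

5.5 points/day


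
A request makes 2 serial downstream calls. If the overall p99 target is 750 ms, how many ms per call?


Formula: per_stage = total_budget / stages
per_stage = 750 / 2
per_stage = 375.0 ms

375.0 ms


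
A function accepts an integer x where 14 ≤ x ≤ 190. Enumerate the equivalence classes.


Valid range: [14, 190]
Class 1: x < 14 — invalid
Class 2: 14 ≤ x ≤ 190 — valid
Class 3: x > 190 — invalid
Total equivalence classes: 3

3 equivalence classes


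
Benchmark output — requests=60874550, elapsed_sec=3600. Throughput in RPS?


Formula: throughput = requests / seconds
throughput = 60874550 / 3600
throughput = 16909.6 requests/second

16909.6 requests/second


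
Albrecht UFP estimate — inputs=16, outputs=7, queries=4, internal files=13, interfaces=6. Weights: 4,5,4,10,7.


UFP = EI*4 + EO*5 + EQ*4 + ILF*10 + EIF*7
UFP = 16*4 + 7*5 + 4*4 + 13*10 + 6*7
UFP = 64 + 35 + 16 + 130 + 42
UFP = 287

287


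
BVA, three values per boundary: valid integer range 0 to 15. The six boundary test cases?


Range: [0, 15]
Boundaries: just below min, min, min+1, max-1, max, just above max
Values: [-1, 0, 1, 14, 15, 16]

[-1, 0, 1, 14, 15, 16]


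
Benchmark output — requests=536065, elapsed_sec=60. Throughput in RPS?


Formula: throughput = requests / seconds
throughput = 536065 / 60
throughput = 8934.42 requests/second

8934.42 requests/second


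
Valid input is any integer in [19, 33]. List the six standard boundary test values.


Range: [19, 33]
Boundaries: just below min, min, min+1, max-1, max, just above max
Values: [18, 19, 20, 32, 33, 34]

[18, 19, 20, 32, 33, 34]


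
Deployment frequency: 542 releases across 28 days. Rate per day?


Formula: deployments per day = releases / days
= 542 / 28
= 19.357 deploys/day
(equivalently, 135.5 deploys/week)

19.357 deploys/day


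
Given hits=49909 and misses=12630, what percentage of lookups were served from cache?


Formula: hit rate = hits / (hits + misses) * 100
hit rate = 49909 / (49909 + 12630) * 100
hit rate = 49909 / 62539 * 100
hit rate = 79.8%

79.8%


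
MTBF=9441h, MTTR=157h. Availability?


Availability = MTBF / (MTBF + MTTR)
Availability = 9441 / (9441 + 157)
Availability = 9441 / 9598
Availability = 98.3642%

98.3642%


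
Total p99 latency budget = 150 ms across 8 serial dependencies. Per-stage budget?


Formula: per_stage = total_budget / stages
per_stage = 150 / 8
per_stage = 18.75 ms

18.75 ms


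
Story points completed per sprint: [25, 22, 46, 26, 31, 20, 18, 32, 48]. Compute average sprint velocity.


Formula: Avg velocity = Total points / Number of sprints
Points: [25, 22, 46, 26, 31, 20, 18, 32, 48]
Sum = 25 + 22 + 46 + 26 + 31 + 20 + 18 + 32 + 48 = 268
Avg velocity = 268 / 9 = 29.78 points/sprint

29.78 points/sprint


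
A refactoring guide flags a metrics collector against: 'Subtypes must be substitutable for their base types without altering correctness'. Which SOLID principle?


This describes the Liskov Substitution Principle (LSP)

Liskov Substitution Principle (LSP)


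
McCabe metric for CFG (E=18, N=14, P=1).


Formula: V(G) = E - N + 2P
V(G) = 18 - 14 + 2*1
V(G) = 4 + 2
V(G) = 6

6


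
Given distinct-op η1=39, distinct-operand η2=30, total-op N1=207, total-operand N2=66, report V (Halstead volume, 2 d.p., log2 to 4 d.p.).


Formula: V = N * log2(η), where N = N1 + N2 and η = η1 + η2
η = 39 + 30 = 69
N = 207 + 66 = 273
log2(69) ≈ 6.1085
V = 273 * 6.1085 = 1667.62

1667.62


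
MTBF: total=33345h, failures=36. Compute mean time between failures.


Formula: MTBF = Total operating time / Number of failures
MTBF = 33345 / 36
MTBF = 926.25 hours

926.25 hours


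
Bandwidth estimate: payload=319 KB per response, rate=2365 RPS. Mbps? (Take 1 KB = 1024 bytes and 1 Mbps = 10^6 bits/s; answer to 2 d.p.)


Formula: Mbps = payload_bytes * RPS * 8 / 1e6
Payload per request = 319 KB = 319 * 1024 = 326656 bytes
Total bytes/sec = 326656 * 2365 = 772541440
Total bits/sec = 772541440 * 8 = 6180331520
Mbps = 6180331520 / 1e6 = 6180.33

6180.33 Mbps


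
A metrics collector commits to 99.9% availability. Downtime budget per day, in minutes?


Formula: allowed downtime = period * (100 - SLA) / 100
Period (day) = 1440 minutes
Unavailability fraction = (100 - 99.9) / 100
Allowed downtime = 1440 * (100 - 99.9) / 100
Allowed downtime = 1.44 minutes

1.44 minutes


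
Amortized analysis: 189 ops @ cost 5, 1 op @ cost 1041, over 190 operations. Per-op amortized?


Formula: Amortized cost = Total cost / Operations
Total cost = (189 * 5) + (1 * 1041)
Total cost = 945 + 1041 = 1986
Amortized = 1986 / 190 = 10.4526

10.4526


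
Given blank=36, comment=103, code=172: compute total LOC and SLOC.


Total LOC = blank + comment + code
Total LOC = 36 + 103 + 172 = 311
SLOC (source only) = code = 172

Total LOC: 311, SLOC: 172


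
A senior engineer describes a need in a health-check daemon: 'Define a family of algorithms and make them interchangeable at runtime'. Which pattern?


This matches the Strategy pattern

Strategy


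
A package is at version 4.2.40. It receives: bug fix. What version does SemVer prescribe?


Current: 4.2.40
Change category: 'bug fix' → patch bump
SemVer rule: patch bump → increment PATCH (MAJOR and MINOR unchanged)
New: 4.2.41

4.2.41


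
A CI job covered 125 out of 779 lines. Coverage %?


Coverage = covered / total * 100
Coverage = 125 / 779 * 100
Coverage = 16.05%

16.05%


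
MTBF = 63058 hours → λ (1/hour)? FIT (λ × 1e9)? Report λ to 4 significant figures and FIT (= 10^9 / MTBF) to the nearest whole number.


Formula: λ = 1 / MTBF; FIT = λ × 1e9 = 1e9 / MTBF
λ = 1 / 63058 ≈ 1.586e-05 failures/hour
FIT = 1e9 / 63058 ≈ 15858 failures per 1e9 hours (nearest whole number)

λ = 1.586e-05 /h, FIT = 15858


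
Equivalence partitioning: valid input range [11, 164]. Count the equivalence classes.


Valid range: [11, 164]
Class 1: x < 11 — invalid
Class 2: 11 ≤ x ≤ 164 — valid
Class 3: x > 164 — invalid
Total equivalence classes: 3

3 equivalence classes


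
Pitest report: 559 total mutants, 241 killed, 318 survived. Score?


Mutation score = killed / total * 100
Mutation score = 241 / 559 * 100
Mutation score = 43.11%

43.11%


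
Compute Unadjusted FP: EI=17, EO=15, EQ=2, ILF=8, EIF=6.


UFP = EI*4 + EO*5 + EQ*4 + ILF*10 + EIF*7
UFP = 17*4 + 15*5 + 2*4 + 8*10 + 6*7
UFP = 68 + 75 + 8 + 80 + 42
UFP = 273

273


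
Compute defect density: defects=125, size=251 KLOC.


Defect density = defects / KLOC
Defect density = 125 / 251
Defect density = 0.498 defects/KLOC

0.498 defects/KLOC


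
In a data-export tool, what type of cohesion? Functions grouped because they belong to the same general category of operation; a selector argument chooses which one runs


Reasoning: Grouped by category of activity, not by data or sequence
Type: Logical cohesion

Logical cohesion


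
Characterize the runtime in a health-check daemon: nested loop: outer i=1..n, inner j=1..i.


Reasoning: triangle: n(n+1)/2 ~ n^2/2
Complexity: O(n^2)

O(n^2)


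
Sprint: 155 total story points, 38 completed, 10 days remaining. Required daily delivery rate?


Formula: Required rate = Remaining points / Days left
Remaining = 155 - 38 = 117 points
Required rate = 117 / 10 = 11.7 points/day

11.7 points/day


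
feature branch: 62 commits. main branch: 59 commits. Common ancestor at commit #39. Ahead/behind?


Common ancestor: commit #39
feature commits after divergence: 62 - 39 = 23
main commits after divergence: 59 - 39 = 20
feature is 23 commits ahead of main
main is 20 commits ahead of feature

feature ahead: 23, main ahead: 20


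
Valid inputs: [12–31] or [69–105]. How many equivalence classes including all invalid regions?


Valid ranges: [12,31] and [69,105]
Class 1: x < 12 — invalid
Class 2: 12 ≤ x ≤ 31 — valid
Class 3: 31 < x < 69 — invalid (gap between ranges)
Class 4: 69 ≤ x ≤ 105 — valid
Class 5: x > 105 — invalid
Total equivalence classes: 5

5 equivalence classes


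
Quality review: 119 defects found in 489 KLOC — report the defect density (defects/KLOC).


Defect density = defects / KLOC
Defect density = 119 / 489
Defect density = 0.243 defects/KLOC

0.243 defects/KLOC


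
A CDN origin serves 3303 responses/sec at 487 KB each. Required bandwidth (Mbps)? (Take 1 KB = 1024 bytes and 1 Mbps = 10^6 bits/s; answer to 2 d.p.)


Formula: Mbps = payload_bytes * RPS * 8 / 1e6
Payload per request = 487 KB = 487 * 1024 = 498688 bytes
Total bytes/sec = 498688 * 3303 = 1647166464
Total bits/sec = 1647166464 * 8 = 13177331712
Mbps = 13177331712 / 1e6 = 13177.33

13177.33 Mbps


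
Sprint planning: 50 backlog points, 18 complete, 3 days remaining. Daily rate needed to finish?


Formula: Required rate = Remaining points / Days left
Remaining = 50 - 18 = 32 points
Required rate = 32 / 3 = 10.67 points/day

10.67 points/day


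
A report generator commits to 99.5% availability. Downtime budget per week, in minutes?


Formula: allowed downtime = period * (100 - SLA) / 100
Period (week) = 10080 minutes
Unavailability fraction = (100 - 99.5) / 100
Allowed downtime = 10080 * (100 - 99.5) / 100
Allowed downtime = 50.4 minutes

50.4 minutes


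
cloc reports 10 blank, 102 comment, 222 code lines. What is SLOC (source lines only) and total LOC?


Total LOC = blank + comment + code
Total LOC = 10 + 102 + 222 = 334
SLOC (source only) = code = 222

Total LOC: 334, SLOC: 222


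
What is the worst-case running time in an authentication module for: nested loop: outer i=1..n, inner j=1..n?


Reasoning: n iterations times n iterations
Complexity: O(n^2)

O(n^2)


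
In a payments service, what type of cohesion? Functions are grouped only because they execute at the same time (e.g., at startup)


Reasoning: Related by timing only
Type: Temporal cohesion

Temporal cohesion


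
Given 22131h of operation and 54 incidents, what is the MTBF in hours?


Formula: MTBF = Total operating time / Number of failures
MTBF = 22131 / 54
MTBF = 409.83 hours

409.83 hours


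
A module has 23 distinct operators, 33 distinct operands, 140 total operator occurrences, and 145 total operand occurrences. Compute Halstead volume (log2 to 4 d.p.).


Formula: V = N * log2(η), where N = N1 + N2 and η = η1 + η2
η = 23 + 33 = 56
N = 140 + 145 = 285
log2(56) ≈ 5.8074
V = 285 * 5.8074 = 1655.11

1655.11


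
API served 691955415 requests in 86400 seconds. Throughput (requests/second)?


Formula: throughput = requests / seconds
throughput = 691955415 / 86400
throughput = 8008.74 requests/second

8008.74 requests/second


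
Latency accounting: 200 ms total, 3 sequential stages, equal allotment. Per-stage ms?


Formula: per_stage = total_budget / stages
per_stage = 200 / 3
per_stage = 66.67 ms

66.67 ms


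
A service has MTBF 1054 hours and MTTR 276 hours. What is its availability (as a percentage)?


Availability = MTBF / (MTBF + MTTR)
Availability = 1054 / (1054 + 276)
Availability = 1054 / 1330
Availability = 79.2481%

79.2481%


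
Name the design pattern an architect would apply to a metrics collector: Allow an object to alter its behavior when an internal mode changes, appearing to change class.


This matches the State pattern

State


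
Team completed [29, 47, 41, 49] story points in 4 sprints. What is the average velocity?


Formula: Avg velocity = Total points / Number of sprints
Points: [29, 47, 41, 49]
Sum = 29 + 47 + 41 + 49 = 166
Avg velocity = 166 / 4 = 41.5 points/sprint

41.5 points/sprint


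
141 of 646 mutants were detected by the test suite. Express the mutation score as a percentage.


Mutation score = killed / total * 100
Mutation score = 141 / 646 * 100
Mutation score = 21.83%

21.83%


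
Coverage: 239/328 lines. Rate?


Coverage = covered / total * 100
Coverage = 239 / 328 * 100
Coverage = 72.87%

72.87%


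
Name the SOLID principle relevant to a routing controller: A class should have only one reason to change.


This describes the Single Responsibility Principle (SRP)

Single Responsibility Principle (SRP)


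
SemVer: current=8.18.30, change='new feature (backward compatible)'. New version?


Current: 8.18.30
Change category: 'new feature (backward compatible)' → minor bump
SemVer rule: minor bump → increment MINOR, reset PATCH to 0 (MAJOR unchanged)
New: 8.19.0

8.19.0


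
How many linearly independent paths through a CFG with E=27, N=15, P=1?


Formula: V(G) = E - N + 2P
V(G) = 27 - 15 + 2*1
V(G) = 12 + 2
V(G) = 14

14


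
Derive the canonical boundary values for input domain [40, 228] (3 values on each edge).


Range: [40, 228]
Boundaries: just below min, min, min+1, max-1, max, just above max
Values: [39, 40, 41, 227, 228, 229]

[39, 40, 41, 227, 228, 229]


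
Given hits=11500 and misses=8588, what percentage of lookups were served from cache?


Formula: hit rate = hits / (hits + misses) * 100
hit rate = 11500 / (11500 + 8588) * 100
hit rate = 11500 / 20088 * 100
hit rate = 57.25%

57.25%


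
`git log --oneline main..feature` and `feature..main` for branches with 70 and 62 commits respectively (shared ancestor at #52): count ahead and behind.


Common ancestor: commit #52
feature commits after divergence: 70 - 52 = 18
main commits after divergence: 62 - 52 = 10
feature is 18 commits ahead of main
main is 10 commits ahead of feature

feature ahead: 18, main ahead: 10


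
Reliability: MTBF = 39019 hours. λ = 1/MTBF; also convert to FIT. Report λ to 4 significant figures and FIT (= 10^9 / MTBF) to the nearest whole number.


Formula: λ = 1 / MTBF; FIT = λ × 1e9 = 1e9 / MTBF
λ = 1 / 39019 ≈ 2.563e-05 failures/hour
FIT = 1e9 / 39019 ≈ 25629 failures per 1e9 hours (nearest whole number)

λ = 2.563e-05 /h, FIT = 25629


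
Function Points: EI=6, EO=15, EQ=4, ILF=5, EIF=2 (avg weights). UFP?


UFP = EI*4 + EO*5 + EQ*4 + ILF*10 + EIF*7
UFP = 6*4 + 15*5 + 4*4 + 5*10 + 2*7
UFP = 24 + 75 + 16 + 50 + 14
UFP = 179

179


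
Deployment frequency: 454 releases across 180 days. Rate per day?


Formula: deployments per day = releases / days
= 454 / 180
= 2.522 deploys/day
(equivalently, 17.66 deploys/week)

2.522 deploys/day


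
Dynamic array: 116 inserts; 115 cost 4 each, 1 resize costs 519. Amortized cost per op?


Formula: Amortized cost = Total cost / Operations
Total cost = (115 * 4) + (1 * 519)
Total cost = 460 + 519 = 979
Amortized = 979 / 116 = 8.4397

8.4397


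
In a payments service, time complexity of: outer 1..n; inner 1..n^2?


Reasoning: n times n^2
Complexity: O(n^3)

O(n^3)


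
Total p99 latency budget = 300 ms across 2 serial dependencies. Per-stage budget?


Formula: per_stage = total_budget / stages
per_stage = 300 / 2
per_stage = 150.0 ms

150.0 ms


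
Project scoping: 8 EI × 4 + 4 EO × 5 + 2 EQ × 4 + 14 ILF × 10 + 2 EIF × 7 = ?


UFP = EI*4 + EO*5 + EQ*4 + ILF*10 + EIF*7
UFP = 8*4 + 4*5 + 2*4 + 14*10 + 2*7
UFP = 32 + 20 + 8 + 140 + 14
UFP = 214

214


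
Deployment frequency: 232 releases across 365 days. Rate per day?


Formula: deployments per day = releases / days
= 232 / 365
= 0.636 deploys/day
(equivalently, 4.45 deploys/week)

0.636 deploys/day


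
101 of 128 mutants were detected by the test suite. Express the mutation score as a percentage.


Mutation score = killed / total * 100
Mutation score = 101 / 128 * 100
Mutation score = 78.91%

78.91%


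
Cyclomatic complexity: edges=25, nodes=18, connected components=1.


Formula: V(G) = E - N + 2P
V(G) = 25 - 18 + 2*1
V(G) = 7 + 2
V(G) = 9

9


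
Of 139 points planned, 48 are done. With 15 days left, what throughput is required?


Formula: Required rate = Remaining points / Days left
Remaining = 139 - 48 = 91 points
Required rate = 91 / 15 = 6.07 points/day

6.07 points/day


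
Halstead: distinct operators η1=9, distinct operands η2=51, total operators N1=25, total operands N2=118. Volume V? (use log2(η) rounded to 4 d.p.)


Formula: V = N * log2(η), where N = N1 + N2 and η = η1 + η2
η = 9 + 51 = 60
N = 25 + 118 = 143
log2(60) ≈ 5.9069
V = 143 * 5.9069 = 844.69

844.69


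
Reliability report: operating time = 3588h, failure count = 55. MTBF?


Formula: MTBF = Total operating time / Number of failures
MTBF = 3588 / 55
MTBF = 65.24 hours

65.24 hours


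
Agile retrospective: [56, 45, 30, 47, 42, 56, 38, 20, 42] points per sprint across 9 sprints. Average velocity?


Formula: Avg velocity = Total points / Number of sprints
Points: [56, 45, 30, 47, 42, 56, 38, 20, 42]
Sum = 56 + 45 + 30 + 47 + 42 + 56 + 38 + 20 + 42 = 376
Avg velocity = 376 / 9 = 41.78 points/sprint

41.78 points/sprint


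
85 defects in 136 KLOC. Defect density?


Defect density = defects / KLOC
Defect density = 85 / 136
Defect density = 0.625 defects/KLOC

0.625 defects/KLOC


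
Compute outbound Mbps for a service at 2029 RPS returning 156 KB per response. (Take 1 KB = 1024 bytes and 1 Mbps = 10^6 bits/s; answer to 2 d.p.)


Formula: Mbps = payload_bytes * RPS * 8 / 1e6
Payload per request = 156 KB = 156 * 1024 = 159744 bytes
Total bytes/sec = 159744 * 2029 = 324120576
Total bits/sec = 324120576 * 8 = 2592964608
Mbps = 2592964608 / 1e6 = 2592.96

2592.96 Mbps


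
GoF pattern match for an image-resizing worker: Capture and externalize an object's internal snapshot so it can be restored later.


This matches the Memento pattern

Memento


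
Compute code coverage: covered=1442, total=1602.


Coverage = covered / total * 100
Coverage = 1442 / 1602 * 100
Coverage = 90.01%

90.01%


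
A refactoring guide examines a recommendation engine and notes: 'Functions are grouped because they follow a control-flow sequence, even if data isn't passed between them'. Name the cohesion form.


Reasoning: Grouped by order of execution within a routine, not by data flow
Type: Procedural cohesion

Procedural cohesion


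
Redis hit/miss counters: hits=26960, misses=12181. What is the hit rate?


Formula: hit rate = hits / (hits + misses) * 100
hit rate = 26960 / (26960 + 12181) * 100
hit rate = 26960 / 39141 * 100
hit rate = 68.88%

68.88%


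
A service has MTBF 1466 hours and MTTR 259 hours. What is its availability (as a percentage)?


Availability = MTBF / (MTBF + MTTR)
Availability = 1466 / (1466 + 259)
Availability = 1466 / 1725
Availability = 84.9855%

84.9855%


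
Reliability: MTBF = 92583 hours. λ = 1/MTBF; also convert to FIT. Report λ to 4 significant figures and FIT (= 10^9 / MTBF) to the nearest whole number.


Formula: λ = 1 / MTBF; FIT = λ × 1e9 = 1e9 / MTBF
λ = 1 / 92583 ≈ 1.080e-05 failures/hour
FIT = 1e9 / 92583 ≈ 10801 failures per 1e9 hours (nearest whole number)

λ = 1.080e-05 /h, FIT = 10801


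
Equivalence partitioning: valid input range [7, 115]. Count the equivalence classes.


Valid range: [7, 115]
Class 1: x < 7 — invalid
Class 2: 7 ≤ x ≤ 115 — valid
Class 3: x > 115 — invalid
Total equivalence classes: 3

3 equivalence classes


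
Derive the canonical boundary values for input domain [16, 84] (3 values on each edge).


Range: [16, 84]
Boundaries: just below min, min, min+1, max-1, max, just above max
Values: [15, 16, 17, 83, 84, 85]

[15, 16, 17, 83, 84, 85]


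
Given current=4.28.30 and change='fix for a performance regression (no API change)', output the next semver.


Current: 4.28.30
Change category: 'fix for a performance regression (no API change)' → patch bump
SemVer rule: patch bump → increment PATCH (MAJOR and MINOR unchanged)
New: 4.28.31

4.28.31


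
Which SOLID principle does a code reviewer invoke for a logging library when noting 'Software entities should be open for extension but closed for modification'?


This describes the Open/Closed Principle (OCP)

Open/Closed Principle (OCP)


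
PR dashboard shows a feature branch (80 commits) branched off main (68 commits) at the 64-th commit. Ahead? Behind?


Common ancestor: commit #64
feature commits after divergence: 80 - 64 = 16
main commits after divergence: 68 - 64 = 4
feature is 16 commits ahead of main
main is 4 commits ahead of feature

feature ahead: 16, main ahead: 4


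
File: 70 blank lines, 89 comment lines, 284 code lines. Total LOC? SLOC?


Total LOC = blank + comment + code
Total LOC = 70 + 89 + 284 = 443
SLOC (source only) = code = 284

Total LOC: 443, SLOC: 284


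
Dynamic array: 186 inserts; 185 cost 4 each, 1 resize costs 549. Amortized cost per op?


Formula: Amortized cost = Total cost / Operations
Total cost = (185 * 4) + (1 * 549)
Total cost = 740 + 549 = 1289
Amortized = 1289 / 186 = 6.9301

6.9301


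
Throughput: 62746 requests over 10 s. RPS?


Formula: throughput = requests / seconds
throughput = 62746 / 10
throughput = 6274.6 requests/second

6274.6 requests/second


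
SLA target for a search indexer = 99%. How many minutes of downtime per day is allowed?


Formula: allowed downtime = period * (100 - SLA) / 100
Period (day) = 1440 minutes
Unavailability fraction = (100 - 99.0) / 100
Allowed downtime = 1440 * (100 - 99.0) / 100
Allowed downtime = 14.4 minutes

14.4 minutes


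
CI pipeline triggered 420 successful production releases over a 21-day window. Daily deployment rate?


Formula: deployments per day = releases / days
= 420 / 21
= 20.0 deploys/day
(equivalently, 140.0 deploys/week)

20.0 deploys/day


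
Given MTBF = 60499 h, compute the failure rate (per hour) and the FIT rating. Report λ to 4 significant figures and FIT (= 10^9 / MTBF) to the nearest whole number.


Formula: λ = 1 / MTBF; FIT = λ × 1e9 = 1e9 / MTBF
λ = 1 / 60499 ≈ 1.653e-05 failures/hour
FIT = 1e9 / 60499 ≈ 16529 failures per 1e9 hours (nearest whole number)

λ = 1.653e-05 /h, FIT = 16529


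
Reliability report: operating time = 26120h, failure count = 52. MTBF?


Formula: MTBF = Total operating time / Number of failures
MTBF = 26120 / 52
MTBF = 502.31 hours

502.31 hours


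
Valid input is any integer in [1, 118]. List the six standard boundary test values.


Range: [1, 118]
Boundaries: just below min, min, min+1, max-1, max, just above max
Values: [0, 1, 2, 117, 118, 119]

[0, 1, 2, 117, 118, 119]


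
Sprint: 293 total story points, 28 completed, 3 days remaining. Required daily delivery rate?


Formula: Required rate = Remaining points / Days left
Remaining = 293 - 28 = 265 points
Required rate = 265 / 3 = 88.33 points/day

88.33 points/day


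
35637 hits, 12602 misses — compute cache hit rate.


Formula: hit rate = hits / (hits + misses) * 100
hit rate = 35637 / (35637 + 12602) * 100
hit rate = 35637 / 48239 * 100
hit rate = 73.88%

73.88%


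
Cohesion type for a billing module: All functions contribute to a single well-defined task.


Reasoning: Best: single purpose
Type: Functional cohesion

Functional cohesion


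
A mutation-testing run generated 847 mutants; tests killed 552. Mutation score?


Mutation score = killed / total * 100
Mutation score = 552 / 847 * 100
Mutation score = 65.17%

65.17%


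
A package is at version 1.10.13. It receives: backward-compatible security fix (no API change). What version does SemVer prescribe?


Current: 1.10.13
Change category: 'backward-compatible security fix (no API change)' → patch bump
SemVer rule: patch bump → increment PATCH (MAJOR and MINOR unchanged)
New: 1.10.14

1.10.14


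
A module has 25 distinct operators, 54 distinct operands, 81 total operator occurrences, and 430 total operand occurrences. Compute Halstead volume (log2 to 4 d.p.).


Formula: V = N * log2(η), where N = N1 + N2 and η = η1 + η2
η = 25 + 54 = 79
N = 81 + 430 = 511
log2(79) ≈ 6.3038
V = 511 * 6.3038 = 3221.24

3221.24


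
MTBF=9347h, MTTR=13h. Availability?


Availability = MTBF / (MTBF + MTTR)
Availability = 9347 / (9347 + 13)
Availability = 9347 / 9360
Availability = 99.8611%

99.8611%


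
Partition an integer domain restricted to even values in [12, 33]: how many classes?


Constraint: even integers in [12, 33]
Class 1: x < 12 — out-of-range invalid
Class 2: x in [12,33] but odd — wrong type invalid
Class 3: x in [12,33] and even — valid
Class 4: x > 33 — out-of-range invalid
Total equivalence classes: 4

4 equivalence classes


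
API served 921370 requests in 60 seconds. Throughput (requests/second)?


Formula: throughput = requests / seconds
throughput = 921370 / 60
throughput = 15356.17 requests/second

15356.17 requests/second


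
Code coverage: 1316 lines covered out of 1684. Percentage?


Coverage = covered / total * 100
Coverage = 1316 / 1684 * 100
Coverage = 78.15%

78.15%


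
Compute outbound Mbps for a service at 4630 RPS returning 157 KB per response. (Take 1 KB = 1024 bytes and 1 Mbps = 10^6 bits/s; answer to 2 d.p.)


Formula: Mbps = payload_bytes * RPS * 8 / 1e6
Payload per request = 157 KB = 157 * 1024 = 160768 bytes
Total bytes/sec = 160768 * 4630 = 744355840
Total bits/sec = 744355840 * 8 = 5954846720
Mbps = 5954846720 / 1e6 = 5954.85

5954.85 Mbps


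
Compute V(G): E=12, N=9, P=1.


Formula: V(G) = E - N + 2P
V(G) = 12 - 9 + 2*1
V(G) = 3 + 2
V(G) = 5

5


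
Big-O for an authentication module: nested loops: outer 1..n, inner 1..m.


Reasoning: product of independent bounds
Complexity: O(n*m)

O(n*m)


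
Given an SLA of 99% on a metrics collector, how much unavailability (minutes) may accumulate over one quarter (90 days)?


Formula: allowed downtime = period * (100 - SLA) / 100
Period (quarter (90 days)) = 129600 minutes
Unavailability fraction = (100 - 99.0) / 100
Allowed downtime = 129600 * (100 - 99.0) / 100
Allowed downtime = 1296.0 minutes

1296.0 minutes


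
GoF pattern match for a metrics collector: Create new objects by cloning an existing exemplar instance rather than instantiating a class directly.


This matches the Prototype pattern

Prototype


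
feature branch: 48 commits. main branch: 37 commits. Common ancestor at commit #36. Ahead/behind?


Common ancestor: commit #36
feature commits after divergence: 48 - 36 = 12
main commits after divergence: 37 - 36 = 1
feature is 12 commits ahead of main
main is 1 commits ahead of feature

feature ahead: 12, main ahead: 1


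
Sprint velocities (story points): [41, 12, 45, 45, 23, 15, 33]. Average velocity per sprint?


Formula: Avg velocity = Total points / Number of sprints
Points: [41, 12, 45, 45, 23, 15, 33]
Sum = 41 + 12 + 45 + 45 + 23 + 15 + 33 = 214
Avg velocity = 214 / 7 = 30.57 points/sprint

30.57 points/sprint


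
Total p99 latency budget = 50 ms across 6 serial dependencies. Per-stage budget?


Formula: per_stage = total_budget / stages
per_stage = 50 / 6
per_stage = 8.33 ms

8.33 ms


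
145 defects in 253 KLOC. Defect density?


Defect density = defects / KLOC
Defect density = 145 / 253
Defect density = 0.573 defects/KLOC

0.573 defects/KLOC


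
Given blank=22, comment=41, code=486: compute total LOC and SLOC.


Total LOC = blank + comment + code
Total LOC = 22 + 41 + 486 = 549
SLOC (source only) = code = 486

Total LOC: 549, SLOC: 486


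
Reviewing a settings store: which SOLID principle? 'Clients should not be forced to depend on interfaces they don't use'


This describes the Interface Segregation Principle (ISP)

Interface Segregation Principle (ISP)


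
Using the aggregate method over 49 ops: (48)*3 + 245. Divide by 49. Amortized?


Formula: Amortized cost = Total cost / Operations
Total cost = (48 * 3) + (1 * 245)
Total cost = 144 + 245 = 389
Amortized = 389 / 49 = 7.9388

7.9388


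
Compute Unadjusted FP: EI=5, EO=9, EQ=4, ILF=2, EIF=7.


UFP = EI*4 + EO*5 + EQ*4 + ILF*10 + EIF*7
UFP = 5*4 + 9*5 + 4*4 + 2*10 + 7*7
UFP = 20 + 45 + 16 + 20 + 49
UFP = 150

150


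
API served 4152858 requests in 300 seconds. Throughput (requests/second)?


Formula: throughput = requests / seconds
throughput = 4152858 / 300
throughput = 13842.86 requests/second

13842.86 requests/second


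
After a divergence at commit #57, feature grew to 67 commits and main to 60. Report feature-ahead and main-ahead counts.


Common ancestor: commit #57
feature commits after divergence: 67 - 57 = 10
main commits after divergence: 60 - 57 = 3
feature is 10 commits ahead of main
main is 3 commits ahead of feature

feature ahead: 10, main ahead: 3


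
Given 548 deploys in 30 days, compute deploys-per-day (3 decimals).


Formula: deployments per day = releases / days
= 548 / 30
= 18.267 deploys/day
(equivalently, 127.87 deploys/week)

18.267 deploys/day


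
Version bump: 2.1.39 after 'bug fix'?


Current: 2.1.39
Change category: 'bug fix' → patch bump
SemVer rule: patch bump → increment PATCH (MAJOR and MINOR unchanged)
New: 2.1.40

2.1.40


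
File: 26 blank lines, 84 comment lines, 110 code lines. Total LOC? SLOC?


Total LOC = blank + comment + code
Total LOC = 26 + 84 + 110 = 220
SLOC (source only) = code = 110

Total LOC: 220, SLOC: 110


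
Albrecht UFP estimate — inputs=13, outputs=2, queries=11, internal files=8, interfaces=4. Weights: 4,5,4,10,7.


UFP = EI*4 + EO*5 + EQ*4 + ILF*10 + EIF*7
UFP = 13*4 + 2*5 + 11*4 + 8*10 + 4*7
UFP = 52 + 10 + 44 + 80 + 28
UFP = 214

214


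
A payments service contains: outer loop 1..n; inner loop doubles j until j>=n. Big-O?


Reasoning: linear outer times logarithmic inner
Complexity: O(n log n)

O(n log n)


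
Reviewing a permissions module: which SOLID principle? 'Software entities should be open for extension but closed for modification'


This describes the Open/Closed Principle (OCP)

Open/Closed Principle (OCP)


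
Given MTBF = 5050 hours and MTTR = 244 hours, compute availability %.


Availability = MTBF / (MTBF + MTTR)
Availability = 5050 / (5050 + 244)
Availability = 5050 / 5294
Availability = 95.391%

95.391%


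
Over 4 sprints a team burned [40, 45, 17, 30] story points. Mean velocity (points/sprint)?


Formula: Avg velocity = Total points / Number of sprints
Points: [40, 45, 17, 30]
Sum = 40 + 45 + 17 + 30 = 132
Avg velocity = 132 / 4 = 33.0 points/sprint

33.0 points/sprint


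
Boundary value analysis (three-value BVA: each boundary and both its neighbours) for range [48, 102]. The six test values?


Range: [48, 102]
Boundaries: just below min, min, min+1, max-1, max, just above max
Values: [47, 48, 49, 101, 102, 103]

[47, 48, 49, 101, 102, 103]


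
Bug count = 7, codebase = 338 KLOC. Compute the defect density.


Defect density = defects / KLOC
Defect density = 7 / 338
Defect density = 0.021 defects/KLOC

0.021 defects/KLOC


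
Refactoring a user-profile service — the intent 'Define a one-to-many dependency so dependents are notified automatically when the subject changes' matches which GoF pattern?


This matches the Observer pattern

Observer


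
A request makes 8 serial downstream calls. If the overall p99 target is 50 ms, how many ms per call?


Formula: per_stage = total_budget / stages
per_stage = 50 / 8
per_stage = 6.25 ms

6.25 ms


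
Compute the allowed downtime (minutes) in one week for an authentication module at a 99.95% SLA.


Formula: allowed downtime = period * (100 - SLA) / 100
Period (week) = 10080 minutes
Unavailability fraction = (100 - 99.95) / 100
Allowed downtime = 10080 * (100 - 99.95) / 100
Allowed downtime = 5.04 minutes

5.04 minutes


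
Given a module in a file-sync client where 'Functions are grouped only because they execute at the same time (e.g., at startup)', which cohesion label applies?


Reasoning: Related by timing only
Type: Temporal cohesion

Temporal cohesion


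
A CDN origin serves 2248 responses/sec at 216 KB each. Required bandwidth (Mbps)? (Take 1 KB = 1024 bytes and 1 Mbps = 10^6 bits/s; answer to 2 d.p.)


Formula: Mbps = payload_bytes * RPS * 8 / 1e6
Payload per request = 216 KB = 216 * 1024 = 221184 bytes
Total bytes/sec = 221184 * 2248 = 497221632
Total bits/sec = 497221632 * 8 = 3977773056
Mbps = 3977773056 / 1e6 = 3977.77

3977.77 Mbps


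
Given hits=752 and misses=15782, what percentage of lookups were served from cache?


Formula: hit rate = hits / (hits + misses) * 100
hit rate = 752 / (752 + 15782) * 100
hit rate = 752 / 16534 * 100
hit rate = 4.55%

4.55%


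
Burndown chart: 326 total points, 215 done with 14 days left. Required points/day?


Formula: Required rate = Remaining points / Days left
Remaining = 326 - 215 = 111 points
Required rate = 111 / 14 = 7.93 points/day

7.93 points/day


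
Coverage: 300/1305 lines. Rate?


Coverage = covered / total * 100
Coverage = 300 / 1305 * 100
Coverage = 22.99%

22.99%


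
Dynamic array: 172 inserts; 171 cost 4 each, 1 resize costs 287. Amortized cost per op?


Formula: Amortized cost = Total cost / Operations
Total cost = (171 * 4) + (1 * 287)
Total cost = 684 + 287 = 971
Amortized = 971 / 172 = 5.6453

5.6453


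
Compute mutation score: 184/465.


Mutation score = killed / total * 100
Mutation score = 184 / 465 * 100
Mutation score = 39.57%

39.57%


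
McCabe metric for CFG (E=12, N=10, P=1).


Formula: V(G) = E - N + 2P
V(G) = 12 - 10 + 2*1
V(G) = 2 + 2
V(G) = 4

4


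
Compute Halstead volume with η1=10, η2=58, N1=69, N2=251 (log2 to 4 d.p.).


Formula: V = N * log2(η), where N = N1 + N2 and η = η1 + η2
η = 10 + 58 = 68
N = 69 + 251 = 320
log2(68) ≈ 6.0875
V = 320 * 6.0875 = 1948.00

1948.00


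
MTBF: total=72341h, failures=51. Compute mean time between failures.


Formula: MTBF = Total operating time / Number of failures
MTBF = 72341 / 51
MTBF = 1418.45 hours

1418.45 hours


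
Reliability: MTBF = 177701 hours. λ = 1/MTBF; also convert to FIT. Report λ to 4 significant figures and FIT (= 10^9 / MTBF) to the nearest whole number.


Formula: λ = 1 / MTBF; FIT = λ × 1e9 = 1e9 / MTBF
λ = 1 / 177701 ≈ 5.627e-06 failures/hour
FIT = 1e9 / 177701 ≈ 5627 failures per 1e9 hours (nearest whole number)

λ = 5.627e-06 /h, FIT = 5627


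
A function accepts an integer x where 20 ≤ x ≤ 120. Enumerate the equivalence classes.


Valid range: [20, 120]
Class 1: x < 20 — invalid
Class 2: 20 ≤ x ≤ 120 — valid
Class 3: x > 120 — invalid
Total equivalence classes: 3

3 equivalence classes


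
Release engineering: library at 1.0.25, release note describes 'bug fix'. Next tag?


Current: 1.0.25
Change category: 'bug fix' → patch bump
SemVer rule: patch bump → increment PATCH (MAJOR and MINOR unchanged)
New: 1.0.26

1.0.26


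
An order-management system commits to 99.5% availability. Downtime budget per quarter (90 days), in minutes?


Formula: allowed downtime = period * (100 - SLA) / 100
Period (quarter (90 days)) = 129600 minutes
Unavailability fraction = (100 - 99.5) / 100
Allowed downtime = 129600 * (100 - 99.5) / 100
Allowed downtime = 648.0 minutes

648.0 minutes


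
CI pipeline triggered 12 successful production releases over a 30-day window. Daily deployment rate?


Formula: deployments per day = releases / days
= 12 / 30
= 0.4 deploys/day
(equivalently, 2.8 deploys/week)

0.4 deploys/day


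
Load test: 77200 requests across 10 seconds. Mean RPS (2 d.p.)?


Formula: throughput = requests / seconds
throughput = 77200 / 10
throughput = 7720.0 requests/second

7720.0 requests/second


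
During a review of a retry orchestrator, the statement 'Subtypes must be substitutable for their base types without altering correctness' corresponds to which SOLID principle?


This describes the Liskov Substitution Principle (LSP)

Liskov Substitution Principle (LSP)


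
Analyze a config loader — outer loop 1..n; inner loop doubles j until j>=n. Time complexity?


Reasoning: linear outer times logarithmic inner
Complexity: O(n log n)

O(n log n)


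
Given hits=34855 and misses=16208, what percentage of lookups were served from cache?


Formula: hit rate = hits / (hits + misses) * 100
hit rate = 34855 / (34855 + 16208) * 100
hit rate = 34855 / 51063 * 100
hit rate = 68.26%

68.26%


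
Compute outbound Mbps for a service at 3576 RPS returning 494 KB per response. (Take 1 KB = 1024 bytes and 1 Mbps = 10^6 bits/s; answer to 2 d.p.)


Formula: Mbps = payload_bytes * RPS * 8 / 1e6
Payload per request = 494 KB = 494 * 1024 = 505856 bytes
Total bytes/sec = 505856 * 3576 = 1808941056
Total bits/sec = 1808941056 * 8 = 14471528448
Mbps = 14471528448 / 1e6 = 14471.53

14471.53 Mbps


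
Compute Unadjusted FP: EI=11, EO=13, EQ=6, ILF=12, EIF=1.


UFP = EI*4 + EO*5 + EQ*4 + ILF*10 + EIF*7
UFP = 11*4 + 13*5 + 6*4 + 12*10 + 1*7
UFP = 44 + 65 + 24 + 120 + 7
UFP = 260

260


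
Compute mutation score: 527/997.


Mutation score = killed / total * 100
Mutation score = 527 / 997 * 100
Mutation score = 52.86%

52.86%


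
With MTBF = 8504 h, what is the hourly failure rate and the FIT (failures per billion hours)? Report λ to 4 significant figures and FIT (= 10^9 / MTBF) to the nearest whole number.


Formula: λ = 1 / MTBF; FIT = λ × 1e9 = 1e9 / MTBF
λ = 1 / 8504 ≈ 1.176e-04 failures/hour
FIT = 1e9 / 8504 ≈ 117592 failures per 1e9 hours (nearest whole number)

λ = 1.176e-04 /h, FIT = 117592


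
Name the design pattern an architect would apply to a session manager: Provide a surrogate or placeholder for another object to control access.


This matches the Proxy pattern

Proxy


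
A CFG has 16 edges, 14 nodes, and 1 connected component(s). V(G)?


Formula: V(G) = E - N + 2P
V(G) = 16 - 14 + 2*1
V(G) = 2 + 2
V(G) = 4

4


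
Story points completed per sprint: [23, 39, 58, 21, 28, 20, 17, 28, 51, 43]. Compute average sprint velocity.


Formula: Avg velocity = Total points / Number of sprints
Points: [23, 39, 58, 21, 28, 20, 17, 28, 51, 43]
Sum = 23 + 39 + 58 + 21 + 28 + 20 + 17 + 28 + 51 + 43 = 328
Avg velocity = 328 / 10 = 32.8 points/sprint

32.8 points/sprint


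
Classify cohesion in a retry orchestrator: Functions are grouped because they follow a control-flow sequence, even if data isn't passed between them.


Reasoning: Grouped by order of execution within a routine, not by data flow
Type: Procedural cohesion

Procedural cohesion


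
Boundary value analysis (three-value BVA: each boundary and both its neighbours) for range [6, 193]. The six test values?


Range: [6, 193]
Boundaries: just below min, min, min+1, max-1, max, just above max
Values: [5, 6, 7, 192, 193, 194]

[5, 6, 7, 192, 193, 194]


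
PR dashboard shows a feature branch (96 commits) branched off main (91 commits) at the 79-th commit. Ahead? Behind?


Common ancestor: commit #79
feature commits after divergence: 96 - 79 = 17
main commits after divergence: 91 - 79 = 12
feature is 17 commits ahead of main
main is 12 commits ahead of feature

feature ahead: 17, main ahead: 12


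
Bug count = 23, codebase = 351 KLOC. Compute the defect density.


Defect density = defects / KLOC
Defect density = 23 / 351
Defect density = 0.066 defects/KLOC

0.066 defects/KLOC


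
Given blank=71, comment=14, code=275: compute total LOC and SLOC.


Total LOC = blank + comment + code
Total LOC = 71 + 14 + 275 = 360
SLOC (source only) = code = 275

Total LOC: 360, SLOC: 275


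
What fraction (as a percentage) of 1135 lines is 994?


Coverage = covered / total * 100
Coverage = 994 / 1135 * 100
Coverage = 87.58%

87.58%


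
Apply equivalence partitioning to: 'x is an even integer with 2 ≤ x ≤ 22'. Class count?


Constraint: even integers in [2, 22]
Class 1: x < 2 — out-of-range invalid
Class 2: x in [2,22] but odd — wrong type invalid
Class 3: x in [2,22] and even — valid
Class 4: x > 22 — out-of-range invalid
Total equivalence classes: 4

4 equivalence classes
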